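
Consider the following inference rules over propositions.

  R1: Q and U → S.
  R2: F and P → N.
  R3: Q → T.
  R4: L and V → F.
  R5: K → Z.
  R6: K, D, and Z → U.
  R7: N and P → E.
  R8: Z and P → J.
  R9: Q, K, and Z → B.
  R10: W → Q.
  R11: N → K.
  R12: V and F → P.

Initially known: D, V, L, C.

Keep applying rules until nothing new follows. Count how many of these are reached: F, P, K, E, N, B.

5

From L and V, R4 gives F.
From V and F, R12 gives P.
From F and P, R2 gives N.
From N, R11 gives K.
From N and P, R7 gives E.
F: reached.
P: reached.
K: reached.
E: reached.
N: reached.
B would need Q, K, and Z (R9), but Q is never established.
Reached: F, P, K, E, and N — 5 of the 6.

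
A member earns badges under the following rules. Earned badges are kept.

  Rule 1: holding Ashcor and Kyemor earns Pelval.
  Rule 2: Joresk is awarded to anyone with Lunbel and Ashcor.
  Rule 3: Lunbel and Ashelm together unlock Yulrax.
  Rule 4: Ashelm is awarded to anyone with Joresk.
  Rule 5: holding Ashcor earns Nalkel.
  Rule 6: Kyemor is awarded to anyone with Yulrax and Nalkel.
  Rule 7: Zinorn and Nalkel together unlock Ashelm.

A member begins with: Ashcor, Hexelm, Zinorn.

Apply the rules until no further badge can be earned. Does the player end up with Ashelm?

With Ashcor, Nalkel is earned (Rule 5).
With Zinorn and Nalkel, Ashelm is earned (Rule 7).

Yes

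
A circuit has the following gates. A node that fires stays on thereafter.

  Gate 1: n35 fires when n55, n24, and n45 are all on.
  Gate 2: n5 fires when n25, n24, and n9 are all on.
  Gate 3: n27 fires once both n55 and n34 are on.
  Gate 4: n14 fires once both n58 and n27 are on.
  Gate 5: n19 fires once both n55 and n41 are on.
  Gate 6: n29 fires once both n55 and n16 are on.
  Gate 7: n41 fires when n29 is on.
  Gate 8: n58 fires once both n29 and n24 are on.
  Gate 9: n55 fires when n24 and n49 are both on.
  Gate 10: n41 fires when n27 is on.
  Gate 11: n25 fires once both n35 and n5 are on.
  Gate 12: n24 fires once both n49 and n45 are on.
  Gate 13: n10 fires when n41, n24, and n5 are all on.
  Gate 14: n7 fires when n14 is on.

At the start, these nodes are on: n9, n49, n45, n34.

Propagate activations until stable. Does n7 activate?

n7 would need n14 (Gate 14), but n14 never turns on.

No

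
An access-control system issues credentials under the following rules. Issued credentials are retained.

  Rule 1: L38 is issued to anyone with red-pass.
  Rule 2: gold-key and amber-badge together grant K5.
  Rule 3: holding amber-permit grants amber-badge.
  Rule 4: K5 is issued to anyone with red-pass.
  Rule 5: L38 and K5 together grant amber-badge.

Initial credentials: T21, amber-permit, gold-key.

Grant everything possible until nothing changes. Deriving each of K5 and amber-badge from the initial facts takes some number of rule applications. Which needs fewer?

amber-badge

amber-badge: Holding amber-permit grants amber-badge (Rule 3). [1 rule application]
K5: Holding amber-permit grants amber-badge (Rule 3). Holding gold-key and amber-badge grants K5 (Rule 2). [2 rule applications]
amber-badge needs fewer.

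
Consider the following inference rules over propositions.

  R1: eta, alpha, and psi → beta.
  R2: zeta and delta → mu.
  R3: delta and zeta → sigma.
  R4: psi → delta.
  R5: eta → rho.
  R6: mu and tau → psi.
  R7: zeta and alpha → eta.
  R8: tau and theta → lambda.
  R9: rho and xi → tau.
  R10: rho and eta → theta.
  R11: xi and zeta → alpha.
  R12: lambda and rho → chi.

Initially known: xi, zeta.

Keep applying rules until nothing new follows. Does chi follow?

From xi and zeta, R11 gives alpha.
zeta and alpha hold, so eta follows (R7).
eta holds, so rho follows (R5).
From rho and xi, R9 gives tau.
rho and eta hold, so theta follows (R10).
From tau and theta, R8 gives lambda.
lambda and rho hold, so chi follows (R12).

Yes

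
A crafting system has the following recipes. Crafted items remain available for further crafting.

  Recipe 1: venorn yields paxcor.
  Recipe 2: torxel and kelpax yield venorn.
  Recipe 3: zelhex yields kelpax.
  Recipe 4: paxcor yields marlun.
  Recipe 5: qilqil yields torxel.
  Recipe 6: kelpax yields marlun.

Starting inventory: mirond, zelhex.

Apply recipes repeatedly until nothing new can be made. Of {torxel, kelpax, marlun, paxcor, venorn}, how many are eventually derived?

2

zelhex → kelpax (Recipe 3).
kelpax → marlun (Recipe 6).
torxel would need qilqil (Recipe 5), but qilqil is never obtained.
kelpax: reached.
marlun: reached.
paxcor would need venorn (Recipe 1), but venorn is never obtained.
venorn would need torxel and kelpax (Recipe 2), but torxel is never obtained.
Reached: kelpax and marlun — 2 of the 5.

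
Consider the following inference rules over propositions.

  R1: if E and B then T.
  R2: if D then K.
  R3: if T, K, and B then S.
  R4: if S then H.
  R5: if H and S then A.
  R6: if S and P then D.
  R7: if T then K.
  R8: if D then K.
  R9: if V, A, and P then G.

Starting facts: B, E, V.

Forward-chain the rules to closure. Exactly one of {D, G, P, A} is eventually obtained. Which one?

A

From E and B, R1 gives T.
T holds, so K follows (R7).
T, K, and B hold, so S follows (R3).
S holds, so H follows (R4).
H and S hold, so A follows (R5).
D would need S and P (R6), but P is never established. No rule produces P, and it is not given. G would need V, A, and P (R9), but P is never established.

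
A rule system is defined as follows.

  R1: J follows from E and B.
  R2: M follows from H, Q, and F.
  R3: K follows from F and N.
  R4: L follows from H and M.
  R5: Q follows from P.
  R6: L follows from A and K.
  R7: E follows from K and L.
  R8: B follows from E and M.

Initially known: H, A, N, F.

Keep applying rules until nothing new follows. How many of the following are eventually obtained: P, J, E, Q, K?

2

From F and N, R3 gives K.
From A and K, R6 gives L.
K and L hold, so E follows (R7).
No rule produces P, and it is not given.
J would need E and B (R1), but B is never established.
E: reached.
Q would need P (R5), but P is never established.
K: reached.
Reached: E and K — 2 of the 5.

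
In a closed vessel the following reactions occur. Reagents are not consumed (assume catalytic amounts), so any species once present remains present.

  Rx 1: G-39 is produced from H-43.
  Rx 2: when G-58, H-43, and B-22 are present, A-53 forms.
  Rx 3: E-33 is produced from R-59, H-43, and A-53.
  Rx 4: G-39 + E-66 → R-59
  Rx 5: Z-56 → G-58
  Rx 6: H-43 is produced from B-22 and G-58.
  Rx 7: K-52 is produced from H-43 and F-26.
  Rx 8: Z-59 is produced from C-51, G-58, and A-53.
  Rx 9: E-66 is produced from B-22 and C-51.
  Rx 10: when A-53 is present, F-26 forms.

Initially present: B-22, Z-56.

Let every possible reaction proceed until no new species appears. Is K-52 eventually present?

Z-56 present → G-58 forms (Rx 5).
B-22 and G-58 present → H-43 forms (Rx 6).
G-58, H-43, and B-22 present → A-53 forms (Rx 2).
A-53 present → F-26 forms (Rx 10).
H-43 and F-26 present → K-52 forms (Rx 7).

Yes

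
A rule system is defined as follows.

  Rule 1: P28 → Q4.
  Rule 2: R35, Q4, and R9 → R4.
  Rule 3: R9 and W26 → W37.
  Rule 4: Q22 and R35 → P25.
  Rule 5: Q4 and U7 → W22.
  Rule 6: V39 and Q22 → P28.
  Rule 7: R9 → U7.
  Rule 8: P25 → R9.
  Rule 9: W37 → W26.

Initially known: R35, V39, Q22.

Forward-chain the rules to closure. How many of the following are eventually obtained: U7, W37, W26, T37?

1

From Q22 and R35, Rule 4 gives P25.
From P25, Rule 8 gives R9.
R9 holds, so U7 follows (Rule 7).
U7: reached.
W37 would need R9 and W26 (Rule 3), but W26 is never established.
W26 would need W37 (Rule 9), but W37 is never established.
No rule produces T37, and it is not given.
Reached: U7 — 1 of the 4.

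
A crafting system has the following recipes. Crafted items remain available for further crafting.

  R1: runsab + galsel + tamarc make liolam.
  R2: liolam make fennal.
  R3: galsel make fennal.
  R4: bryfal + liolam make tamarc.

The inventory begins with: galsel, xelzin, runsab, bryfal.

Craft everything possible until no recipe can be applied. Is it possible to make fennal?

Using R3, galsel makes fennal.

Yes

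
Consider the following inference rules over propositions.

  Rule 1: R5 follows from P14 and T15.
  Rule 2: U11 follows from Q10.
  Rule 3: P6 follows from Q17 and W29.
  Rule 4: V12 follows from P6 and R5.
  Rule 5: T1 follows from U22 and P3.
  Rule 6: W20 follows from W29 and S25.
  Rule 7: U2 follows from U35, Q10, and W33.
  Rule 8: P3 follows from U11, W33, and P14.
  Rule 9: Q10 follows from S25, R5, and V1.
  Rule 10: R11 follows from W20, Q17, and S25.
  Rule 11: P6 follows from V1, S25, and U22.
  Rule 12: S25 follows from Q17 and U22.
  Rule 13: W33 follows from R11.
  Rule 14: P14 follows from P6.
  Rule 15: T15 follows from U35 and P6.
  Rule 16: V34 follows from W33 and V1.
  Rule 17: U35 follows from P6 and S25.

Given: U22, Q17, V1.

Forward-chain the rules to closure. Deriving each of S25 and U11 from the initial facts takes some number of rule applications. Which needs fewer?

S25: From Q17 and U22, Rule 12 gives S25. [1 rule application]
U11: From Q17 and U22, Rule 12 gives S25. V1, S25, and U22 hold, so P6 follows (Rule 11). From P6 and S25, Rule 17 gives U35. From P6, Rule 14 gives P14. From U35 and P6, Rule 15 gives T15. P14 and T15 hold, so R5 follows (Rule 1). From S25, R5, and V1, Rule 9 gives Q10. From Q10, Rule 2 gives U11. [8 rule applications]
S25 needs fewer.

S25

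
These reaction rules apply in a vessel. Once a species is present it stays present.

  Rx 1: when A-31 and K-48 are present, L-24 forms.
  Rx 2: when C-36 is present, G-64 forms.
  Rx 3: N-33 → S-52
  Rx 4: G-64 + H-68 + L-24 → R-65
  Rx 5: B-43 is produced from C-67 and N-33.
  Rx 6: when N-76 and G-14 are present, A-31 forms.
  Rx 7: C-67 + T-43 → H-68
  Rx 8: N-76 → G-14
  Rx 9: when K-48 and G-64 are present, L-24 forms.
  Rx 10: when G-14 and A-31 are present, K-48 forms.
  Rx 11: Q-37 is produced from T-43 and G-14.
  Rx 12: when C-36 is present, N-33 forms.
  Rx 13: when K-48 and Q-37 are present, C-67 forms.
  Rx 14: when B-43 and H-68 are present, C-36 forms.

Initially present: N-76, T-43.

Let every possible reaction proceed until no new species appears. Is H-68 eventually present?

Yes

N-76 present → G-14 forms (Rx 8).
N-76 and G-14 present → A-31 forms (Rx 6).
T-43 and G-14 present → Q-37 forms (Rx 11).
G-14 and A-31 present → K-48 forms (Rx 10).
K-48 and Q-37 present → C-67 forms (Rx 13).
C-67 and T-43 present → H-68 forms (Rx 7).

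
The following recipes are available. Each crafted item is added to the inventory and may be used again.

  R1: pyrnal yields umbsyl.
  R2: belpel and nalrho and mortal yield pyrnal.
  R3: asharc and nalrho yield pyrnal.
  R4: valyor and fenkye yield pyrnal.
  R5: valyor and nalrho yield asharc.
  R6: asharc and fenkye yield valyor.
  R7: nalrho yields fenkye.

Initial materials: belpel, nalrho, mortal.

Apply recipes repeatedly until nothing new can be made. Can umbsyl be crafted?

Using R2, belpel, nalrho, and mortal make pyrnal.
pyrnal → umbsyl (R1).

Yes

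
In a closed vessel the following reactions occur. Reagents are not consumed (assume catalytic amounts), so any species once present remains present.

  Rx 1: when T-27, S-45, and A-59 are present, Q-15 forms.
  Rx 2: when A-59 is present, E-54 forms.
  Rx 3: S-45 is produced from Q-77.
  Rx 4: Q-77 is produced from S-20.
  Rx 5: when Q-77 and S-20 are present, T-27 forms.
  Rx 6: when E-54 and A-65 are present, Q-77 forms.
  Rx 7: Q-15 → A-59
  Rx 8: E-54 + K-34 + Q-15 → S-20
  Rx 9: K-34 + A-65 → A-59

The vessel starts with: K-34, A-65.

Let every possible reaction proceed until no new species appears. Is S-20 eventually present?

S-20 would need E-54, K-34, and Q-15 (Rx 8), but Q-15 never forms.

No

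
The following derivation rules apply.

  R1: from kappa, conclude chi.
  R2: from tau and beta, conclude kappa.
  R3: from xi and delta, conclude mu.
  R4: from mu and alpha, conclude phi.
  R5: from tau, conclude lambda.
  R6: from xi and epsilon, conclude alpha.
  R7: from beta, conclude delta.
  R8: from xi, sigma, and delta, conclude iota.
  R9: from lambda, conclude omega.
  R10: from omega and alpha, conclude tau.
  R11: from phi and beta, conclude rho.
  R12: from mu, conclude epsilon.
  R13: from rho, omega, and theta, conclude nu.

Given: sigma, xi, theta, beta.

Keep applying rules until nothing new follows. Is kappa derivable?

kappa would need tau and beta (R2), but tau is never established.

No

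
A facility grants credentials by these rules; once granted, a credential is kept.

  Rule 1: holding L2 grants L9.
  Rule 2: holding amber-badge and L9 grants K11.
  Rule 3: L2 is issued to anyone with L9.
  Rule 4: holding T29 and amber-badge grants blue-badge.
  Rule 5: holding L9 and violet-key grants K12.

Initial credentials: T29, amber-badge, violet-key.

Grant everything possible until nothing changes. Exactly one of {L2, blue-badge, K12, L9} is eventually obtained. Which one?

Holding T29 and amber-badge grants blue-badge (Rule 4).
K12 would need L9 and violet-key (Rule 5), but L9 is never granted. L9 would need L2 (Rule 1), but L2 is never granted. L2 would need L9 (Rule 3), but L9 is never granted.

blue-badge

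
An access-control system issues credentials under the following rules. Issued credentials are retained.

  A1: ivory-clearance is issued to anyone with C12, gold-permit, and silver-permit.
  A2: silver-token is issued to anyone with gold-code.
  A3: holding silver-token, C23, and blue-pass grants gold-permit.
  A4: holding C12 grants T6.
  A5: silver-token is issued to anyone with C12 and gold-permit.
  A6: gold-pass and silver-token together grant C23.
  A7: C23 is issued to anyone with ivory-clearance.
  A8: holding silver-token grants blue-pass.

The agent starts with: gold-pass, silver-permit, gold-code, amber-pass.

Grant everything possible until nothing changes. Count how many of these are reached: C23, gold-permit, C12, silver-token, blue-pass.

4

Holding gold-code grants silver-token (A2).
Holding gold-pass and silver-token grants C23 (A6).
Holding silver-token grants blue-pass (A8).
Holding silver-token, C23, and blue-pass grants gold-permit (A3).
C23: reached.
gold-permit: reached.
No rule produces C12, and it is not given.
silver-token: reached.
blue-pass: reached.
Reached: C23, gold-permit, silver-token, and blue-pass — 4 of the 5.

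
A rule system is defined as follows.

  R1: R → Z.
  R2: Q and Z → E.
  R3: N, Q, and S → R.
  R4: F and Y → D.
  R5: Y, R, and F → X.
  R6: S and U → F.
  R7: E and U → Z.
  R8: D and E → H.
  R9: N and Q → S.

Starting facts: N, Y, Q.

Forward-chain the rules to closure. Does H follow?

H would need D and E (R8), but D is never established.

No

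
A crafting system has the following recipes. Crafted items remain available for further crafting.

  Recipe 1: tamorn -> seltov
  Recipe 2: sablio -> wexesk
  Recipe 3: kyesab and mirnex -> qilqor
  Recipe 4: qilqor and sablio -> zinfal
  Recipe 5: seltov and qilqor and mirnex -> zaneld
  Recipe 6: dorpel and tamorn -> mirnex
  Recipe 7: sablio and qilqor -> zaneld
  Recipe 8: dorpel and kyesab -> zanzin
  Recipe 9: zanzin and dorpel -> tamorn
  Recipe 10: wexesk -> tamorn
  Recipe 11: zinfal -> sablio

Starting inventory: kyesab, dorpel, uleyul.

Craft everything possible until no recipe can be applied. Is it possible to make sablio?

No

sablio would need zinfal (Recipe 11), but zinfal is never obtained.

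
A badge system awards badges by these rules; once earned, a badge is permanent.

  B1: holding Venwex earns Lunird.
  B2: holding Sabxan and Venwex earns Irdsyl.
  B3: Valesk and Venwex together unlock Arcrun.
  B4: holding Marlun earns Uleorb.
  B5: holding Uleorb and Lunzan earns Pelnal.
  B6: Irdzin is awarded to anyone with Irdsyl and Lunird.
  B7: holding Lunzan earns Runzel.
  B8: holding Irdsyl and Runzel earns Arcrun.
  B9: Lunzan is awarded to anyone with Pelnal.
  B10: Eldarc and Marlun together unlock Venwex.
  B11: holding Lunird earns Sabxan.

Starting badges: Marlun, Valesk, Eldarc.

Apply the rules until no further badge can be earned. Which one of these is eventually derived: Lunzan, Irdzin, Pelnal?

Irdzin

With Eldarc and Marlun, Venwex is earned (B10).
With Venwex, Lunird is earned (B1).
With Lunird, Sabxan is earned (B11).
With Sabxan and Venwex, Irdsyl is earned (B2).
With Irdsyl and Lunird, Irdzin is earned (B6).
Pelnal would need Uleorb and Lunzan (B5), but Lunzan is never earned. Lunzan would need Pelnal (B9), but Pelnal is never earned.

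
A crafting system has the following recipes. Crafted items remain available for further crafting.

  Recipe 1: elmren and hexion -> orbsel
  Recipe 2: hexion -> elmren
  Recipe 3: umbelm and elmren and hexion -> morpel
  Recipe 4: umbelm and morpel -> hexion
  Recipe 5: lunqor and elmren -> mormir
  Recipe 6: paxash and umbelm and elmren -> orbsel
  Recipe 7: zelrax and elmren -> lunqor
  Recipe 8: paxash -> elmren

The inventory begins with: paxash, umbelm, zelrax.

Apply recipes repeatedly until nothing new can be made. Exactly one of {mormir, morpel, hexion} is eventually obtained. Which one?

Using Recipe 8, paxash makes elmren.
Using Recipe 7, zelrax and elmren make lunqor.
Using Recipe 5, lunqor and elmren make mormir.
hexion would need umbelm and morpel (Recipe 4), but morpel is never obtained. morpel would need umbelm, elmren, and hexion (Recipe 3), but hexion is never obtained.

mormir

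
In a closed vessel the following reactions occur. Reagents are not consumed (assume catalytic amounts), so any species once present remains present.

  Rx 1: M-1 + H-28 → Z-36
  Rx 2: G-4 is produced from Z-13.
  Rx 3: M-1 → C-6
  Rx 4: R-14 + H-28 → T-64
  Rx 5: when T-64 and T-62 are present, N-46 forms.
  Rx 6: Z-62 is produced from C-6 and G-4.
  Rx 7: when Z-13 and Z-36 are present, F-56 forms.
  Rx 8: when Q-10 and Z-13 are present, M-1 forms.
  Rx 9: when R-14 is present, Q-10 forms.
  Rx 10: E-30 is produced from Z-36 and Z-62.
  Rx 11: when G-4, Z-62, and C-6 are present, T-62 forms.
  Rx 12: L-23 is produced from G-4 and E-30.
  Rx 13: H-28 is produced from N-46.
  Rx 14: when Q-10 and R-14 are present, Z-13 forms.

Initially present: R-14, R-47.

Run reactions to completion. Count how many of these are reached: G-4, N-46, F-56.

1

R-14 present → Q-10 forms (Rx 9).
Q-10 and R-14 present → Z-13 forms (Rx 14).
Z-13 present → G-4 forms (Rx 2).
G-4: reached.
N-46 would need T-64 and T-62 (Rx 5), but T-64 never forms.
F-56 would need Z-13 and Z-36 (Rx 7), but Z-36 never forms.
Reached: G-4 — 1 of the 3.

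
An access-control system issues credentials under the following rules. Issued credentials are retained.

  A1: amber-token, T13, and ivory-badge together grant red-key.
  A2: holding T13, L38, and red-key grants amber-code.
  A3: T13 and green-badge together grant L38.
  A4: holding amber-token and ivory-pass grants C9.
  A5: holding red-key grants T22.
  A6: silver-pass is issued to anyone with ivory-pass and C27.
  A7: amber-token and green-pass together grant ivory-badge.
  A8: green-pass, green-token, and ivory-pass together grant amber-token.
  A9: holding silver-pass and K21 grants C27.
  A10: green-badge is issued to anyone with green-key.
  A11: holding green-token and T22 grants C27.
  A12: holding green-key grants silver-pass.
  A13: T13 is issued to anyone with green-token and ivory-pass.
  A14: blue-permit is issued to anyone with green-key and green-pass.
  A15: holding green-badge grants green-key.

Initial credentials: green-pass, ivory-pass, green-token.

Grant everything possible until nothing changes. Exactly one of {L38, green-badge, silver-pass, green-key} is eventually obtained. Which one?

silver-pass

Holding green-pass, green-token, and ivory-pass grants amber-token (A8).
Holding green-token and ivory-pass grants T13 (A13).
Holding amber-token and green-pass grants ivory-badge (A7).
Holding amber-token, T13, and ivory-badge grants red-key (A1).
Holding red-key grants T22 (A5).
Holding green-token and T22 grants C27 (A11).
Holding ivory-pass and C27 grants silver-pass (A6).
green-badge would need green-key (A10), but green-key is never granted. green-key would need green-badge (A15), but green-badge is never granted. L38 would need T13 and green-badge (A3), but green-badge is never granted.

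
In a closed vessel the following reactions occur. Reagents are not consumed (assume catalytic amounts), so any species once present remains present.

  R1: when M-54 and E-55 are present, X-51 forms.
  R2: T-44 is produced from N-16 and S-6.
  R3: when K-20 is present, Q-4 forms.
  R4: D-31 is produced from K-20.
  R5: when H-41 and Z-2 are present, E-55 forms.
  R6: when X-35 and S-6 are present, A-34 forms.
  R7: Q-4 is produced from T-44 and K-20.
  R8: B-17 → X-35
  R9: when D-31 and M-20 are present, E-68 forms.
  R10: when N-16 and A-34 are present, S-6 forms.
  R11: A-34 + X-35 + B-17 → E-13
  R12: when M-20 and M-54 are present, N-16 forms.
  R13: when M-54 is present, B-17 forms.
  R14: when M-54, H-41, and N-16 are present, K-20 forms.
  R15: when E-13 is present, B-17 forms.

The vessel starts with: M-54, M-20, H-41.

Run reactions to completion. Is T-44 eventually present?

T-44 would need N-16 and S-6 (R2), but S-6 never forms.

No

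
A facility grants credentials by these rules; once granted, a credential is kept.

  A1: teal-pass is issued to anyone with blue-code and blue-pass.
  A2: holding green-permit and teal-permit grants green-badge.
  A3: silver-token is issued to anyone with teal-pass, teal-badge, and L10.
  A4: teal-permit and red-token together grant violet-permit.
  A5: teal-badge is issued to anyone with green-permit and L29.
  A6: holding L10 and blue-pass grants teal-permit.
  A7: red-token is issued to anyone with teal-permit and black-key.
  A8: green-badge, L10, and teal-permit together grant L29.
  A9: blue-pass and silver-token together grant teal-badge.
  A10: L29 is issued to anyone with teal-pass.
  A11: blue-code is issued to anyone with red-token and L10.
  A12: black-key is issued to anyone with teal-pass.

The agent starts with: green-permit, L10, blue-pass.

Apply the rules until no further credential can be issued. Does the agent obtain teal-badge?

Holding L10 and blue-pass grants teal-permit (A6).
Holding green-permit and teal-permit grants green-badge (A2).
Holding green-badge, L10, and teal-permit grants L29 (A8).
Holding green-permit and L29 grants teal-badge (A5).

Yes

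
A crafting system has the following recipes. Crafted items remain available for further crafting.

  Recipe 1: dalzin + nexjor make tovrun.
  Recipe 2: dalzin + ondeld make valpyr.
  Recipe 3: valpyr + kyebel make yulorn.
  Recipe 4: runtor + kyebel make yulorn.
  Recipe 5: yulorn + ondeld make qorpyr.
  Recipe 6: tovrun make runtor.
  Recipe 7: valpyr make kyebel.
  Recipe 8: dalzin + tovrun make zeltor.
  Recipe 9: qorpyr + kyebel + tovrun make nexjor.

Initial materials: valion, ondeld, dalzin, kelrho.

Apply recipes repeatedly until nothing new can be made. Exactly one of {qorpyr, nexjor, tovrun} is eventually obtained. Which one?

qorpyr

Using Recipe 2, dalzin and ondeld make valpyr.
Using Recipe 7, valpyr makes kyebel.
Using Recipe 3, valpyr and kyebel make yulorn.
yulorn + ondeld → qorpyr (Recipe 5).
nexjor would need qorpyr, kyebel, and tovrun (Recipe 9), but tovrun is never obtained. tovrun would need dalzin and nexjor (Recipe 1), but nexjor is never obtained.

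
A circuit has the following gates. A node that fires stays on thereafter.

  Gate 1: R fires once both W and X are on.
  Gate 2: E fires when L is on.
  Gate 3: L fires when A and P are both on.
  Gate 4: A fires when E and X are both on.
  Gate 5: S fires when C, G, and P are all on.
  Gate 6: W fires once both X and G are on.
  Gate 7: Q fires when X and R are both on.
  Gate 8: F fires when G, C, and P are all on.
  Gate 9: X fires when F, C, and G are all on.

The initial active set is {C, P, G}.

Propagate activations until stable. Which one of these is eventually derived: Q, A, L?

Q

G, C, and P are on, so F fires (Gate 8).
Gate 9: F, C, and G on → X on.
X and G are on, so W fires (Gate 6).
Gate 1: W and X on → R on.
X and R are on, so Q fires (Gate 7).
L would need A and P (Gate 3), but A never turns on. A would need E and X (Gate 4), but E never turns on.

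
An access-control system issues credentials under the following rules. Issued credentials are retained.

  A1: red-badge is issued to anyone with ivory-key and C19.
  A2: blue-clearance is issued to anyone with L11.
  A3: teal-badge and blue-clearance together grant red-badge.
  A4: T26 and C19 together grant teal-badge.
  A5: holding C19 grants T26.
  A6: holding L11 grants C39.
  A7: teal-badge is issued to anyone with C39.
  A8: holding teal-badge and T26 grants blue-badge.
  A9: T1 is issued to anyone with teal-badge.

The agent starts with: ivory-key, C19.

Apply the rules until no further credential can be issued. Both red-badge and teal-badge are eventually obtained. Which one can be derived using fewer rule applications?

red-badge

red-badge: Holding ivory-key and C19 grants red-badge (A1). [1 rule application]
teal-badge: Holding C19 grants T26 (A5). Holding T26 and C19 grants teal-badge (A4). [2 rule applications]
red-badge needs fewer.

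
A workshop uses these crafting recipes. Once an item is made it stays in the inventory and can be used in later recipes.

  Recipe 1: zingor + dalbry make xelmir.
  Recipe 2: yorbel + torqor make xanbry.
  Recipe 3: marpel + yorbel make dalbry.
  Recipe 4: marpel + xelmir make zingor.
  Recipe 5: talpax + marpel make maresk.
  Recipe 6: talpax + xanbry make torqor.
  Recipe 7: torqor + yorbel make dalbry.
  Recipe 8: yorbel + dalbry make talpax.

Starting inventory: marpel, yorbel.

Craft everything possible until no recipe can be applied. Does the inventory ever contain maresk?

Yes

marpel + yorbel → dalbry (Recipe 3).
yorbel + dalbry → talpax (Recipe 8).
Using Recipe 5, talpax and marpel make maresk.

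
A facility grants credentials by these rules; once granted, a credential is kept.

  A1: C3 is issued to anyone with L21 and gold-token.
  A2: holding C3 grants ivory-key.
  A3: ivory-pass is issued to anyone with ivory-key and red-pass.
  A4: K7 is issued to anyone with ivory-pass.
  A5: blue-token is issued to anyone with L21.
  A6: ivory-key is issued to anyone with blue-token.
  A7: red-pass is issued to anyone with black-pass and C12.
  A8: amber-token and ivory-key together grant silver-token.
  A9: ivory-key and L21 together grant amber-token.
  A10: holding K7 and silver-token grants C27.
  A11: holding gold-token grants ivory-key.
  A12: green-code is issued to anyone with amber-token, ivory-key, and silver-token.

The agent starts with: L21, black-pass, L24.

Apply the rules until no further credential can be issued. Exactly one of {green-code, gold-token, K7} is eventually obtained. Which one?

green-code

Holding L21 grants blue-token (A5).
Holding blue-token grants ivory-key (A6).
Holding ivory-key and L21 grants amber-token (A9).
Holding amber-token and ivory-key grants silver-token (A8).
Holding amber-token, ivory-key, and silver-token grants green-code (A12).
No rule produces gold-token, and it is not given. K7 would need ivory-pass (A4), but ivory-pass is never granted.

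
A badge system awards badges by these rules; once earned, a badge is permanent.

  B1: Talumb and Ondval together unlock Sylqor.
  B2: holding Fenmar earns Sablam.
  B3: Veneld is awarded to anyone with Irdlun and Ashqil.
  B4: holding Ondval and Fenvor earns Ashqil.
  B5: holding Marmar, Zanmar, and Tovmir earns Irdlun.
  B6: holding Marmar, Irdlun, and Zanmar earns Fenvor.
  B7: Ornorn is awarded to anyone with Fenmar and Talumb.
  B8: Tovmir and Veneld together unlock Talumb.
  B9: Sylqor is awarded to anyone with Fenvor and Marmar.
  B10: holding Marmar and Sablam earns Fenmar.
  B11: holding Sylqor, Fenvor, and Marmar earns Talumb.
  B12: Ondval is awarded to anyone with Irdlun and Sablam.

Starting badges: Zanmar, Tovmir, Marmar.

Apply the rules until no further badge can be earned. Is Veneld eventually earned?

Veneld would need Irdlun and Ashqil (B3), but Ashqil is never earned.

No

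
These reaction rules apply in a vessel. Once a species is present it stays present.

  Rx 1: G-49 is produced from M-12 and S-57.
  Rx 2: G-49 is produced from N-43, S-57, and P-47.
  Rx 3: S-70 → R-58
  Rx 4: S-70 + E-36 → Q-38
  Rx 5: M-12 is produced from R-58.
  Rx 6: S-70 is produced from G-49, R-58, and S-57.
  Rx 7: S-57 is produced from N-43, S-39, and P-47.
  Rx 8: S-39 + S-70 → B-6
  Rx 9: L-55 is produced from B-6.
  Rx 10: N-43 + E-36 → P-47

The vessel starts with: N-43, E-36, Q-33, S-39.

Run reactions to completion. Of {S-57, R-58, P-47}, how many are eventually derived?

N-43 and E-36 present → P-47 forms (Rx 10).
N-43, S-39, and P-47 present → S-57 forms (Rx 7).
S-57: reached.
R-58 would need S-70 (Rx 3), but S-70 never forms.
P-47: reached.
Reached: S-57 and P-47 — 2 of the 3.

2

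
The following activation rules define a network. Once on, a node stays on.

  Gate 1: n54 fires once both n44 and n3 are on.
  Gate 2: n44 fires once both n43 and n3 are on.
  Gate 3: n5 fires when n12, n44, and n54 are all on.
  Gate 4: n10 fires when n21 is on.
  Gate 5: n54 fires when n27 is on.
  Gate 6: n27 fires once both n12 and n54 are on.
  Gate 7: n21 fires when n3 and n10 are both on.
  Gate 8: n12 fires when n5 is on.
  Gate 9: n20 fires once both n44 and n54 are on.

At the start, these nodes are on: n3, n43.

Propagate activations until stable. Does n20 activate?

Yes

Gate 2: n43 and n3 on → n44 on.
n44 and n3 are on, so n54 fires (Gate 1).
n44 and n54 are on, so n20 fires (Gate 9).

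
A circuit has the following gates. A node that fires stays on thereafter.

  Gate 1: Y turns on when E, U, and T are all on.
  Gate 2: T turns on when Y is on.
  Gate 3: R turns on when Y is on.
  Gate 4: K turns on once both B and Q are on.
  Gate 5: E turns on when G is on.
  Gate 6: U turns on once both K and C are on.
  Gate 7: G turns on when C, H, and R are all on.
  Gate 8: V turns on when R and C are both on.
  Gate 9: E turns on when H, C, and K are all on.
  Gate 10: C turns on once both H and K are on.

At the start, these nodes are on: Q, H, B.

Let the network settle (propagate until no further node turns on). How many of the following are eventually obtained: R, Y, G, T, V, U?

1

Gate 4: B and Q on → K on.
Gate 10: H and K on → C on.
Gate 6: K and C on → U on.
R would need Y (Gate 3), but Y never turns on.
Y would need E, U, and T (Gate 1), but T never turns on.
G would need C, H, and R (Gate 7), but R never turns on.
T would need Y (Gate 2), but Y never turns on.
V would need R and C (Gate 8), but R never turns on.
U: reached.
Reached: U — 1 of the 6.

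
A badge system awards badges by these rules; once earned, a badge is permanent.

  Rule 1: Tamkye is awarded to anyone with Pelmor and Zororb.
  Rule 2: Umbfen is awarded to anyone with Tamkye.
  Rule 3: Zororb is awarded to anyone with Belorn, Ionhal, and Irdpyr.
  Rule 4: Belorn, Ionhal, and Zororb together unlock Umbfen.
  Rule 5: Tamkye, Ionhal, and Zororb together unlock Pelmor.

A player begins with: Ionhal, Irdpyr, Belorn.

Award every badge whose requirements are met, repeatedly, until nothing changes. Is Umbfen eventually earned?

Yes

With Belorn, Ionhal, and Irdpyr, Zororb is earned (Rule 3).
With Belorn, Ionhal, and Zororb, Umbfen is earned (Rule 4).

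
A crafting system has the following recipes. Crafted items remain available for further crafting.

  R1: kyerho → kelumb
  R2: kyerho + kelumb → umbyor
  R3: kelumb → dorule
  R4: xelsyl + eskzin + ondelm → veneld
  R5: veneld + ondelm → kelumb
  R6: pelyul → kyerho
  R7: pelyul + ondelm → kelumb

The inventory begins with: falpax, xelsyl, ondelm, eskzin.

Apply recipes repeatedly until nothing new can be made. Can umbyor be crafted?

No

umbyor would need kyerho and kelumb (R2), but kyerho is never obtained.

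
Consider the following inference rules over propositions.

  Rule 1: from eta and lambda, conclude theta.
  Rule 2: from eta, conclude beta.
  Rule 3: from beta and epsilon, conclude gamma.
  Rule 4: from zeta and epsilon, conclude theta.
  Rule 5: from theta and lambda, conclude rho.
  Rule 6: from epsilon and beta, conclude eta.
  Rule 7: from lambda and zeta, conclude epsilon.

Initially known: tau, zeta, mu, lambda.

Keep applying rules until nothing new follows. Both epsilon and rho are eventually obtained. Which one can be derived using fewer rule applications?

epsilon

epsilon: From lambda and zeta, Rule 7 gives epsilon. [1 rule application]
rho: From lambda and zeta, Rule 7 gives epsilon. zeta and epsilon hold, so theta follows (Rule 4). theta and lambda hold, so rho follows (Rule 5). [3 rule applications]
epsilon needs fewer.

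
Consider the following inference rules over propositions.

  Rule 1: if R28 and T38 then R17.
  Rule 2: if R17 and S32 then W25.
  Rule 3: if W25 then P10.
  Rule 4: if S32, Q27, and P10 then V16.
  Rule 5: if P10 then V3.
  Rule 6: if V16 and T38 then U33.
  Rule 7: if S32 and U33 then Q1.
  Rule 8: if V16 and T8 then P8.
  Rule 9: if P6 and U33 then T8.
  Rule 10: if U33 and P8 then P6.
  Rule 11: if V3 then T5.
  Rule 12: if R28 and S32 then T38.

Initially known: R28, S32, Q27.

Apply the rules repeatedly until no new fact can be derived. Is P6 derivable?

P6 would need U33 and P8 (Rule 10), but P8 is never established.

No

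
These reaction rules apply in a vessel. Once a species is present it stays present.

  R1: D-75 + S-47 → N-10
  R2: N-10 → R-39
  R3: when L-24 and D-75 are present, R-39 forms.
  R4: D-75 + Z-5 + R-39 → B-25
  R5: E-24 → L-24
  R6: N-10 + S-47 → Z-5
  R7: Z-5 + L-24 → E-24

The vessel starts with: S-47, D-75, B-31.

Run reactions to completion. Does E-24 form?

No

E-24 would need Z-5 and L-24 (R7), but L-24 never forms.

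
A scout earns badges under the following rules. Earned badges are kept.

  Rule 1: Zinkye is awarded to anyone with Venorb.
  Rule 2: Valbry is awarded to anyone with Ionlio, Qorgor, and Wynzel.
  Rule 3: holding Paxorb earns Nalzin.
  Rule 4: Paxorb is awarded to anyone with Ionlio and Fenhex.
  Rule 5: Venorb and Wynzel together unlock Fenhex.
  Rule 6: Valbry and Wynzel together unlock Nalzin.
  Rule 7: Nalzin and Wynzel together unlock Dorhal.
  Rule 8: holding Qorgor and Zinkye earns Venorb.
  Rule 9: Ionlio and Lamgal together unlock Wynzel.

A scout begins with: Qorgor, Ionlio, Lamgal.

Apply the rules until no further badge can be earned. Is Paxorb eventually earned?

Paxorb would need Ionlio and Fenhex (Rule 4), but Fenhex is never earned.

No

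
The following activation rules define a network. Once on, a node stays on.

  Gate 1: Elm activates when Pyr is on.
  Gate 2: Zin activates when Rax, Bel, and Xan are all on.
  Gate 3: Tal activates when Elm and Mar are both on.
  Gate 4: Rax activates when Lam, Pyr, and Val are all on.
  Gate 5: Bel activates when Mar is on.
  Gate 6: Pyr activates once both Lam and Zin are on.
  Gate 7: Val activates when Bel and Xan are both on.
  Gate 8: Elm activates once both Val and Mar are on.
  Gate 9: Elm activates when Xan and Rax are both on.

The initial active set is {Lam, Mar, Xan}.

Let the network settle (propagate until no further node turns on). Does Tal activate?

Gate 5: Mar on → Bel on.
Gate 7: Bel and Xan on → Val on.
Val and Mar are on, so Elm activates (Gate 8).
Elm and Mar are on, so Tal activates (Gate 3).

Yes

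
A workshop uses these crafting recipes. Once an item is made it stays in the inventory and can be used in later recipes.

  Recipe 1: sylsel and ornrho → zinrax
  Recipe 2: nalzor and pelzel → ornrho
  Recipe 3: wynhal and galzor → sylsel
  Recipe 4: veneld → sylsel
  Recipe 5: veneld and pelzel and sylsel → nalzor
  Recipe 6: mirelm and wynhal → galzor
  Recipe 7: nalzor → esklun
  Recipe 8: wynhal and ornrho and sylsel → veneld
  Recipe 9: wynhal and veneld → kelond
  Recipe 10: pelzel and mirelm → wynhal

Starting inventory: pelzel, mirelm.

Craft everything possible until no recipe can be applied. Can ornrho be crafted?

No

ornrho would need nalzor and pelzel (Recipe 2), but nalzor is never obtained.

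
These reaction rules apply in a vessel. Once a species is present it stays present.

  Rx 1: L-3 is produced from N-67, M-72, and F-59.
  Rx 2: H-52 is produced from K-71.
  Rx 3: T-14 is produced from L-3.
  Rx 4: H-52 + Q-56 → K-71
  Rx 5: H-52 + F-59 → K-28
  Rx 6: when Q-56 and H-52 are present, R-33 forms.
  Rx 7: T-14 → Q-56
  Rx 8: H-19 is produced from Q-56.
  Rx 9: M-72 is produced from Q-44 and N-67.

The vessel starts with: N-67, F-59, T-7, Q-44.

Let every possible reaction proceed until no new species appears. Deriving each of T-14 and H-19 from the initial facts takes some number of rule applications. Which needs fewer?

T-14

T-14: Q-44 and N-67 present → M-72 forms (Rx 9). N-67, M-72, and F-59 present → L-3 forms (Rx 1). L-3 present → T-14 forms (Rx 3). [3 rule applications]
H-19: Q-44 and N-67 present → M-72 forms (Rx 9). N-67, M-72, and F-59 present → L-3 forms (Rx 1). L-3 present → T-14 forms (Rx 3). T-14 present → Q-56 forms (Rx 7). Q-56 present → H-19 forms (Rx 8). [5 rule applications]
T-14 needs fewer.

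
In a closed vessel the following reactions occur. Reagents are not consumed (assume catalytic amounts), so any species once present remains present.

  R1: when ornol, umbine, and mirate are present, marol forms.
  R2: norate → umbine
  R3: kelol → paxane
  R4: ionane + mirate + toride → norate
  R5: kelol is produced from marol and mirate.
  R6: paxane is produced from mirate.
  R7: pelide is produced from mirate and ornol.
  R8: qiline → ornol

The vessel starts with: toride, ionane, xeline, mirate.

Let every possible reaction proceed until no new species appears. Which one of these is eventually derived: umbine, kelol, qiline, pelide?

ionane, mirate, and toride present → norate forms (R4).
norate present → umbine forms (R2).
pelide would need mirate and ornol (R7), but ornol never forms. kelol would need marol and mirate (R5), but marol never forms. No rule produces qiline, and it is not given.

umbine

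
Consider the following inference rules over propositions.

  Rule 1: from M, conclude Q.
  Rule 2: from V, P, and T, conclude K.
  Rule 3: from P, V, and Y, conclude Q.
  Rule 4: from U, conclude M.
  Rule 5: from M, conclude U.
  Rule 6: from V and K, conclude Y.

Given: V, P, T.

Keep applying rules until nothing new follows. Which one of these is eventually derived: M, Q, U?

From V, P, and T, Rule 2 gives K.
V and K hold, so Y follows (Rule 6).
From P, V, and Y, Rule 3 gives Q.
U would need M (Rule 5), but M is never established. M would need U (Rule 4), but U is never established.

Q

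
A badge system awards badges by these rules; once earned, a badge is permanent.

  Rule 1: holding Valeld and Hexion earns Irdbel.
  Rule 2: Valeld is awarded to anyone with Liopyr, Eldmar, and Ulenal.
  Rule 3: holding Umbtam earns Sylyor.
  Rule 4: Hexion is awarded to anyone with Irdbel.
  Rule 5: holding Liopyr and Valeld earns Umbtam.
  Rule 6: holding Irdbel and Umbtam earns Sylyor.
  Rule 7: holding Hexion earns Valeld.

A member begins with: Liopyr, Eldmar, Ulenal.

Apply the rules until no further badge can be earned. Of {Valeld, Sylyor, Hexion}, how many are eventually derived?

With Liopyr, Eldmar, and Ulenal, Valeld is earned (Rule 2).
With Liopyr and Valeld, Umbtam is earned (Rule 5).
With Umbtam, Sylyor is earned (Rule 3).
Valeld: reached.
Sylyor: reached.
Hexion would need Irdbel (Rule 4), but Irdbel is never earned.
Reached: Valeld and Sylyor — 2 of the 3.

2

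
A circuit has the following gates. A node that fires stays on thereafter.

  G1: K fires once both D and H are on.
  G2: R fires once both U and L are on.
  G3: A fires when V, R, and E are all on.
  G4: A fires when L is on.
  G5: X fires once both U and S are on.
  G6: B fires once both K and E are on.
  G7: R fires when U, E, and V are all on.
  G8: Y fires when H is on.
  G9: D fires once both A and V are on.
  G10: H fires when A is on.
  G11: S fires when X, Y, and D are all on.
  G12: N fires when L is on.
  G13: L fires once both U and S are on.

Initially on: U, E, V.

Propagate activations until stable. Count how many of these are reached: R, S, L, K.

2

G7: U, E, and V on → R on.
V, R, and E are on, so A fires (G3).
A is on, so H fires (G10).
A and V are on, so D fires (G9).
D and H are on, so K fires (G1).
R: reached.
S would need X, Y, and D (G11), but X never turns on.
L would need U and S (G13), but S never turns on.
K: reached.
Reached: R and K — 2 of the 4.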